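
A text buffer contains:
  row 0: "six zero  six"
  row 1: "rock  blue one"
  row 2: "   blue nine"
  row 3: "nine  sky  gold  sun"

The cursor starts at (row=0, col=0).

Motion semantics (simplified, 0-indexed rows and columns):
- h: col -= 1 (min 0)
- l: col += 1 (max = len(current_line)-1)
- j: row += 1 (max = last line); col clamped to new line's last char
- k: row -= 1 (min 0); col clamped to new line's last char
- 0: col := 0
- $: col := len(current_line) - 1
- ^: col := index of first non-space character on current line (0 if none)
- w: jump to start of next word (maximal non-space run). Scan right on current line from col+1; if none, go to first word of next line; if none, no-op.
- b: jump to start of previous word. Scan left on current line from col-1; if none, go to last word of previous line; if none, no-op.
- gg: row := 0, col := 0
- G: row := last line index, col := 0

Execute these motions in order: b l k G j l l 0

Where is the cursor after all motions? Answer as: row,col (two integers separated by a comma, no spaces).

After 1 (b): row=0 col=0 char='s'
After 2 (l): row=0 col=1 char='i'
After 3 (k): row=0 col=1 char='i'
After 4 (G): row=3 col=0 char='n'
After 5 (j): row=3 col=0 char='n'
After 6 (l): row=3 col=1 char='i'
After 7 (l): row=3 col=2 char='n'
After 8 (0): row=3 col=0 char='n'

Answer: 3,0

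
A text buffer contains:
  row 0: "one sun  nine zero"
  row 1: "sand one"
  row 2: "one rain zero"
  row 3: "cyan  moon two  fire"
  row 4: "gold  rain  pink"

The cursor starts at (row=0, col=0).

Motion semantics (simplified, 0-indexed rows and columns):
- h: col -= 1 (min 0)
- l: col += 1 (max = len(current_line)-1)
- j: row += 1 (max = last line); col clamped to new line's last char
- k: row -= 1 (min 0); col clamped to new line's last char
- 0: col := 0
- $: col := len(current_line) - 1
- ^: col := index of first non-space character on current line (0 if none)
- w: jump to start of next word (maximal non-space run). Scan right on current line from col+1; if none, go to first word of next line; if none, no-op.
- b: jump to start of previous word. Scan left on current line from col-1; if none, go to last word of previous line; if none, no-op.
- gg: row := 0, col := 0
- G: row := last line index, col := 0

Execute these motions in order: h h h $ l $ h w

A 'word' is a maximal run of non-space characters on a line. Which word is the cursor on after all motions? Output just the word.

Answer: sand

Derivation:
After 1 (h): row=0 col=0 char='o'
After 2 (h): row=0 col=0 char='o'
After 3 (h): row=0 col=0 char='o'
After 4 ($): row=0 col=17 char='o'
After 5 (l): row=0 col=17 char='o'
After 6 ($): row=0 col=17 char='o'
After 7 (h): row=0 col=16 char='r'
After 8 (w): row=1 col=0 char='s'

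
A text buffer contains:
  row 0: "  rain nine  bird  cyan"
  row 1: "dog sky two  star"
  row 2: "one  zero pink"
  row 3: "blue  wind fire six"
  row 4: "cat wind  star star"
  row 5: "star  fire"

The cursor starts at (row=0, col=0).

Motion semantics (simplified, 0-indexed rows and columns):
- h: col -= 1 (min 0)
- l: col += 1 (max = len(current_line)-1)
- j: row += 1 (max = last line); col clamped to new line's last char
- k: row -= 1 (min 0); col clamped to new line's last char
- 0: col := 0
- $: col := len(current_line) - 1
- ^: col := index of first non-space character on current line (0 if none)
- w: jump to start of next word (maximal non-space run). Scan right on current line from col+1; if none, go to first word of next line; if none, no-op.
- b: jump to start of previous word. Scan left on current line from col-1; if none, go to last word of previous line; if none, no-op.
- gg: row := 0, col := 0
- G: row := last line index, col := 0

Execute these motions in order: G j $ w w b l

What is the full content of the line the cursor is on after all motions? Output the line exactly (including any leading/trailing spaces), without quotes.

After 1 (G): row=5 col=0 char='s'
After 2 (j): row=5 col=0 char='s'
After 3 ($): row=5 col=9 char='e'
After 4 (w): row=5 col=9 char='e'
After 5 (w): row=5 col=9 char='e'
After 6 (b): row=5 col=6 char='f'
After 7 (l): row=5 col=7 char='i'

Answer: star  fire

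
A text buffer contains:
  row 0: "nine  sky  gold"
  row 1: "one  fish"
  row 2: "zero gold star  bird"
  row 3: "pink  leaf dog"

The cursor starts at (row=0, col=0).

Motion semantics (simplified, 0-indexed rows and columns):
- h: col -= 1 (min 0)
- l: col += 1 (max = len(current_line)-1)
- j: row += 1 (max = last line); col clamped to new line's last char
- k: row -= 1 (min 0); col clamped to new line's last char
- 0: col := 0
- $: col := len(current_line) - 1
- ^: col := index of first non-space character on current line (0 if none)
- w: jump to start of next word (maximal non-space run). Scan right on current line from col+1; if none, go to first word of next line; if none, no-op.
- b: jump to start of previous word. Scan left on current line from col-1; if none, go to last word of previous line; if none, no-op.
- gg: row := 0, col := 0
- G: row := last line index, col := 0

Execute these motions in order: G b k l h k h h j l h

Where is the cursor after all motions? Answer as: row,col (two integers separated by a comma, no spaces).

Answer: 1,5

Derivation:
After 1 (G): row=3 col=0 char='p'
After 2 (b): row=2 col=16 char='b'
After 3 (k): row=1 col=8 char='h'
After 4 (l): row=1 col=8 char='h'
After 5 (h): row=1 col=7 char='s'
After 6 (k): row=0 col=7 char='k'
After 7 (h): row=0 col=6 char='s'
After 8 (h): row=0 col=5 char='_'
After 9 (j): row=1 col=5 char='f'
After 10 (l): row=1 col=6 char='i'
After 11 (h): row=1 col=5 char='f'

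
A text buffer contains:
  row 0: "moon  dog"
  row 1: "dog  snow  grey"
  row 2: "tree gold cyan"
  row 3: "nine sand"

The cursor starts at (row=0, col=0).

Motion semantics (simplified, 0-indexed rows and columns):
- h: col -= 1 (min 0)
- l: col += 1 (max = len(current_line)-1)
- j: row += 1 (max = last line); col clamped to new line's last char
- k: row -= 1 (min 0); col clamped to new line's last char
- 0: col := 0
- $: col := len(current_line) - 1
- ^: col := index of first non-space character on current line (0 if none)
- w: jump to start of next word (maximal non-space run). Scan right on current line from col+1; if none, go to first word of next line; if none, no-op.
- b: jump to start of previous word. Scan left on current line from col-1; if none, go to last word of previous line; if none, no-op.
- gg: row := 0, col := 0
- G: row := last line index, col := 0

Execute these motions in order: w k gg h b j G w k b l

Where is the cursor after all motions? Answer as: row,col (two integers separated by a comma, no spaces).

After 1 (w): row=0 col=6 char='d'
After 2 (k): row=0 col=6 char='d'
After 3 (gg): row=0 col=0 char='m'
After 4 (h): row=0 col=0 char='m'
After 5 (b): row=0 col=0 char='m'
After 6 (j): row=1 col=0 char='d'
After 7 (G): row=3 col=0 char='n'
After 8 (w): row=3 col=5 char='s'
After 9 (k): row=2 col=5 char='g'
After 10 (b): row=2 col=0 char='t'
After 11 (l): row=2 col=1 char='r'

Answer: 2,1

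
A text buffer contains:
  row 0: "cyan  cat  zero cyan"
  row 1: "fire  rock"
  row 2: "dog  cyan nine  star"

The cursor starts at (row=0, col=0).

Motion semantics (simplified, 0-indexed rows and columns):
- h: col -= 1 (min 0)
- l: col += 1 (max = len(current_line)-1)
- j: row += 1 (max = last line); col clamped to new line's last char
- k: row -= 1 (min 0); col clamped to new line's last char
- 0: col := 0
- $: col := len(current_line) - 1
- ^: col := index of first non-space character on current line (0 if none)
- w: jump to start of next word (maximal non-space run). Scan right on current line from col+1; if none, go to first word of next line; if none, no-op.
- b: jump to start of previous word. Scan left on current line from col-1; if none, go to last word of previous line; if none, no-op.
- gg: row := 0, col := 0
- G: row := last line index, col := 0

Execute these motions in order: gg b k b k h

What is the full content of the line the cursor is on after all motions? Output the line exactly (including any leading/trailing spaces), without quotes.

After 1 (gg): row=0 col=0 char='c'
After 2 (b): row=0 col=0 char='c'
After 3 (k): row=0 col=0 char='c'
After 4 (b): row=0 col=0 char='c'
After 5 (k): row=0 col=0 char='c'
After 6 (h): row=0 col=0 char='c'

Answer: cyan  cat  zero cyan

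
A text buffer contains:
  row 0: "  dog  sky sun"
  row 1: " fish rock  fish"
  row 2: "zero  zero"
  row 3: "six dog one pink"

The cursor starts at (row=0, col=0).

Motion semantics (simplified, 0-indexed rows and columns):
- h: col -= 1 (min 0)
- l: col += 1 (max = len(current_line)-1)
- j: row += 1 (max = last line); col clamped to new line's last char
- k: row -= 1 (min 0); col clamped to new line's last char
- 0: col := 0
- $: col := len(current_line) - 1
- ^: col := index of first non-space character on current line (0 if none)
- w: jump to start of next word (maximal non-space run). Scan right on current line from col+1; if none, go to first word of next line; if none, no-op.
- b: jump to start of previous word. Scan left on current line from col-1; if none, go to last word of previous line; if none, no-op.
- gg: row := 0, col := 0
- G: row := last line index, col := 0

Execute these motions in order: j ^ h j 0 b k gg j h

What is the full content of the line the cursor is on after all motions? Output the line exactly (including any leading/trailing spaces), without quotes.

Answer:  fish rock  fish

Derivation:
After 1 (j): row=1 col=0 char='_'
After 2 (^): row=1 col=1 char='f'
After 3 (h): row=1 col=0 char='_'
After 4 (j): row=2 col=0 char='z'
After 5 (0): row=2 col=0 char='z'
After 6 (b): row=1 col=12 char='f'
After 7 (k): row=0 col=12 char='u'
After 8 (gg): row=0 col=0 char='_'
After 9 (j): row=1 col=0 char='_'
After 10 (h): row=1 col=0 char='_'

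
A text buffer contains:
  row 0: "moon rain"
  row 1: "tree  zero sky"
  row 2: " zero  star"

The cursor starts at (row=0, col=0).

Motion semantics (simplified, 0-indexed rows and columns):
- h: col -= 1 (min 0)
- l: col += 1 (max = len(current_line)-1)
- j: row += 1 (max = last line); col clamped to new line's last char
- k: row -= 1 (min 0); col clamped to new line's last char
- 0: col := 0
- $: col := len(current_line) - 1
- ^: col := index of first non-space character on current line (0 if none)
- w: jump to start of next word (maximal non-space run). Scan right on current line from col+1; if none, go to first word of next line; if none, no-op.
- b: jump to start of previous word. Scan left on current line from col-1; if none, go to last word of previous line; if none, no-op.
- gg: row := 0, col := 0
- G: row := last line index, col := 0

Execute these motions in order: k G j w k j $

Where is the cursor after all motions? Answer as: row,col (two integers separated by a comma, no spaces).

Answer: 2,10

Derivation:
After 1 (k): row=0 col=0 char='m'
After 2 (G): row=2 col=0 char='_'
After 3 (j): row=2 col=0 char='_'
After 4 (w): row=2 col=1 char='z'
After 5 (k): row=1 col=1 char='r'
After 6 (j): row=2 col=1 char='z'
After 7 ($): row=2 col=10 char='r'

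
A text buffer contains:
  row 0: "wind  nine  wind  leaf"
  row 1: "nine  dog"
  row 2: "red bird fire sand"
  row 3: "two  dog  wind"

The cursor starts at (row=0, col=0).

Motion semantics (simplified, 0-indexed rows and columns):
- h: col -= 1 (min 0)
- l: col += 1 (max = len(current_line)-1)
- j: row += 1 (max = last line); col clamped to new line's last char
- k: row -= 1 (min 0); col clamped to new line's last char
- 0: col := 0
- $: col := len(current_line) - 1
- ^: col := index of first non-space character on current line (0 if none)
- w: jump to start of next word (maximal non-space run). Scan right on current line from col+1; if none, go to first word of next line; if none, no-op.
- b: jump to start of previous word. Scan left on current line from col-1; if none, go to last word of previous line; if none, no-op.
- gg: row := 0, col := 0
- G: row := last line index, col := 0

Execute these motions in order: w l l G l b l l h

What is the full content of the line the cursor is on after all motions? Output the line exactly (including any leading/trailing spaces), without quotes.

Answer: two  dog  wind

Derivation:
After 1 (w): row=0 col=6 char='n'
After 2 (l): row=0 col=7 char='i'
After 3 (l): row=0 col=8 char='n'
After 4 (G): row=3 col=0 char='t'
After 5 (l): row=3 col=1 char='w'
After 6 (b): row=3 col=0 char='t'
After 7 (l): row=3 col=1 char='w'
After 8 (l): row=3 col=2 char='o'
After 9 (h): row=3 col=1 char='w'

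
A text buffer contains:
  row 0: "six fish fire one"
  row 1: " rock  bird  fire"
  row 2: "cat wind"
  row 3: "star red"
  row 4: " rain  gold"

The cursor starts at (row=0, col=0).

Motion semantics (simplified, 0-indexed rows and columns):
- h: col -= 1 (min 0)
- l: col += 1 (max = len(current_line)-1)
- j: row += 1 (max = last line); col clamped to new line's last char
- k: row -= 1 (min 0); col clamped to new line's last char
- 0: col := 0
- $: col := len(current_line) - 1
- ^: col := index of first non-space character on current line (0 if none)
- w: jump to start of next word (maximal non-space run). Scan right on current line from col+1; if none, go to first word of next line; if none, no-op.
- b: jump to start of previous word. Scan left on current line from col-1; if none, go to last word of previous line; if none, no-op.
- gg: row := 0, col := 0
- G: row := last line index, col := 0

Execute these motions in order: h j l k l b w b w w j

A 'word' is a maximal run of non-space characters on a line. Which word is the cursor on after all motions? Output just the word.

Answer: bird

Derivation:
After 1 (h): row=0 col=0 char='s'
After 2 (j): row=1 col=0 char='_'
After 3 (l): row=1 col=1 char='r'
After 4 (k): row=0 col=1 char='i'
After 5 (l): row=0 col=2 char='x'
After 6 (b): row=0 col=0 char='s'
After 7 (w): row=0 col=4 char='f'
After 8 (b): row=0 col=0 char='s'
After 9 (w): row=0 col=4 char='f'
After 10 (w): row=0 col=9 char='f'
After 11 (j): row=1 col=9 char='r'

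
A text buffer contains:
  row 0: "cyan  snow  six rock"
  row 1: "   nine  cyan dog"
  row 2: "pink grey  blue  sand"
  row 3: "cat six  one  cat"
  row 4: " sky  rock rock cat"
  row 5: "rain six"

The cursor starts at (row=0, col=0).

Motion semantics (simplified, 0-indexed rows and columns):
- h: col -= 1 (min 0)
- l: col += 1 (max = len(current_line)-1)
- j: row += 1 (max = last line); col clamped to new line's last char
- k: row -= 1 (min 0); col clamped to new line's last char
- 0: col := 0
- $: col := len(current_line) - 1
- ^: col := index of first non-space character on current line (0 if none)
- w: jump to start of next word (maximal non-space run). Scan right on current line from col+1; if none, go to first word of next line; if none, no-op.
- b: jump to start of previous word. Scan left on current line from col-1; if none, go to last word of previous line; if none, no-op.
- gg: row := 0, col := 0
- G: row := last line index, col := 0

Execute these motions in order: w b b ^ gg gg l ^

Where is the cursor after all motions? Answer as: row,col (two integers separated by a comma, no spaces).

After 1 (w): row=0 col=6 char='s'
After 2 (b): row=0 col=0 char='c'
After 3 (b): row=0 col=0 char='c'
After 4 (^): row=0 col=0 char='c'
After 5 (gg): row=0 col=0 char='c'
After 6 (gg): row=0 col=0 char='c'
After 7 (l): row=0 col=1 char='y'
After 8 (^): row=0 col=0 char='c'

Answer: 0,0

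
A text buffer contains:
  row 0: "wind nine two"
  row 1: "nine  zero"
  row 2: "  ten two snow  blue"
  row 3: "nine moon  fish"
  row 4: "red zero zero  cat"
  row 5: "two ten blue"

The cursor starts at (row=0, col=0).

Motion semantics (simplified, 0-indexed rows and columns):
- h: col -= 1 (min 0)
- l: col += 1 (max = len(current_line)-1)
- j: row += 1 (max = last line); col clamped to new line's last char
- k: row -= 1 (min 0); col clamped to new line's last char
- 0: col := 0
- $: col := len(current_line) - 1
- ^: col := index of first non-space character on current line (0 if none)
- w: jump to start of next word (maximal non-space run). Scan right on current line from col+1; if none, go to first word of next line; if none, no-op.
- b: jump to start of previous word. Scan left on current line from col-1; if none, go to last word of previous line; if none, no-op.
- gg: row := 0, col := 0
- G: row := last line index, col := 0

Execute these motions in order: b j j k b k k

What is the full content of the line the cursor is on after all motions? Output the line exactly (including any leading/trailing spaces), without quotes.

After 1 (b): row=0 col=0 char='w'
After 2 (j): row=1 col=0 char='n'
After 3 (j): row=2 col=0 char='_'
After 4 (k): row=1 col=0 char='n'
After 5 (b): row=0 col=10 char='t'
After 6 (k): row=0 col=10 char='t'
After 7 (k): row=0 col=10 char='t'

Answer: wind nine two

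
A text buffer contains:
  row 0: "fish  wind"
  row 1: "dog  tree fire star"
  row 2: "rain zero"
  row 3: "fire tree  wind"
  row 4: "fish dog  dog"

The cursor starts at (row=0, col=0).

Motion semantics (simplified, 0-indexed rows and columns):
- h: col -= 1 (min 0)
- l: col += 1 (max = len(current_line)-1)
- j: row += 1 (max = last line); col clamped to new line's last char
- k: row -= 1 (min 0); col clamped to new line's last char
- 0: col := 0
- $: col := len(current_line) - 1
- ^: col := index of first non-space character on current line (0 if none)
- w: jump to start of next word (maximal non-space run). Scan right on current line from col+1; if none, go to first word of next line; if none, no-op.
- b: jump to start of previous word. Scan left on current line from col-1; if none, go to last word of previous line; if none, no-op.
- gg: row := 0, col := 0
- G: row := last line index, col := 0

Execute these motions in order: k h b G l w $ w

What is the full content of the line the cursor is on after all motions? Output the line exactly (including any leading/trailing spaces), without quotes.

Answer: fish dog  dog

Derivation:
After 1 (k): row=0 col=0 char='f'
After 2 (h): row=0 col=0 char='f'
After 3 (b): row=0 col=0 char='f'
After 4 (G): row=4 col=0 char='f'
After 5 (l): row=4 col=1 char='i'
After 6 (w): row=4 col=5 char='d'
After 7 ($): row=4 col=12 char='g'
After 8 (w): row=4 col=12 char='g'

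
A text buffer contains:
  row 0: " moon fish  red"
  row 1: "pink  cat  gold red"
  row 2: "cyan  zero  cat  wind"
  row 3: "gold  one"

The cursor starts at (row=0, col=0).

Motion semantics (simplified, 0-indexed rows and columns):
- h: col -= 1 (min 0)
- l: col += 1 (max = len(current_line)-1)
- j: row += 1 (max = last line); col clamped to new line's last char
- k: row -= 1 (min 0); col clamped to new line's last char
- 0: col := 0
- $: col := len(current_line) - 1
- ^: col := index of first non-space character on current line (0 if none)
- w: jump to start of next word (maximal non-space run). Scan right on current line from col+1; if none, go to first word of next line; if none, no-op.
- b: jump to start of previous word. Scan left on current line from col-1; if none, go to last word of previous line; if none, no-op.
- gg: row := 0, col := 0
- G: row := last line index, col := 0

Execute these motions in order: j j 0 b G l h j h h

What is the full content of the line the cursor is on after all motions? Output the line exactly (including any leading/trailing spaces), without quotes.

Answer: gold  one

Derivation:
After 1 (j): row=1 col=0 char='p'
After 2 (j): row=2 col=0 char='c'
After 3 (0): row=2 col=0 char='c'
After 4 (b): row=1 col=16 char='r'
After 5 (G): row=3 col=0 char='g'
After 6 (l): row=3 col=1 char='o'
After 7 (h): row=3 col=0 char='g'
After 8 (j): row=3 col=0 char='g'
After 9 (h): row=3 col=0 char='g'
After 10 (h): row=3 col=0 char='g'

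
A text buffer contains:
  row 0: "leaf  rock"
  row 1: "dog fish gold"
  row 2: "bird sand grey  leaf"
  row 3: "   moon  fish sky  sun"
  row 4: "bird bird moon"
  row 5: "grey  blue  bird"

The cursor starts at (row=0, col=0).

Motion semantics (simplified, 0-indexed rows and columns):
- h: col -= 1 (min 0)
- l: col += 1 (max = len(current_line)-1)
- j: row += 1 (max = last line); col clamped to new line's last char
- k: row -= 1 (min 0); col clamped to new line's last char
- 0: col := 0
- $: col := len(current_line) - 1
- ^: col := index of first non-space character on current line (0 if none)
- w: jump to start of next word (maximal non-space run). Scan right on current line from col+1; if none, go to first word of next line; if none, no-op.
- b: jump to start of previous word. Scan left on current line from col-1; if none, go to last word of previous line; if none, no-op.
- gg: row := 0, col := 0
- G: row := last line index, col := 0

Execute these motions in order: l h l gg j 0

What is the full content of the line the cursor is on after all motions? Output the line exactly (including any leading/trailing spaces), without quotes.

After 1 (l): row=0 col=1 char='e'
After 2 (h): row=0 col=0 char='l'
After 3 (l): row=0 col=1 char='e'
After 4 (gg): row=0 col=0 char='l'
After 5 (j): row=1 col=0 char='d'
After 6 (0): row=1 col=0 char='d'

Answer: dog fish gold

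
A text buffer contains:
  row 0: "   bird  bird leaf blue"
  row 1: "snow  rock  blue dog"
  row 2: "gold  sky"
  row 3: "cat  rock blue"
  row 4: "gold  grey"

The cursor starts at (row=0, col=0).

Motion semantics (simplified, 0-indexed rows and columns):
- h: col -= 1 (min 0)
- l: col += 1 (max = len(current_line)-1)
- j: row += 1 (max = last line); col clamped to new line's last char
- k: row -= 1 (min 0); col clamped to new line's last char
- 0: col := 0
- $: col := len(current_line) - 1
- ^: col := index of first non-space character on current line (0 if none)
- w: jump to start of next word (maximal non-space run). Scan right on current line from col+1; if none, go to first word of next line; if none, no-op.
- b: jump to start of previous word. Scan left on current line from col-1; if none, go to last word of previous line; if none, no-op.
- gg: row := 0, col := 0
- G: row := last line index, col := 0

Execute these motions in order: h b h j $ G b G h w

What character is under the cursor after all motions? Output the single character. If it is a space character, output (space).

Answer: g

Derivation:
After 1 (h): row=0 col=0 char='_'
After 2 (b): row=0 col=0 char='_'
After 3 (h): row=0 col=0 char='_'
After 4 (j): row=1 col=0 char='s'
After 5 ($): row=1 col=19 char='g'
After 6 (G): row=4 col=0 char='g'
After 7 (b): row=3 col=10 char='b'
After 8 (G): row=4 col=0 char='g'
After 9 (h): row=4 col=0 char='g'
After 10 (w): row=4 col=6 char='g'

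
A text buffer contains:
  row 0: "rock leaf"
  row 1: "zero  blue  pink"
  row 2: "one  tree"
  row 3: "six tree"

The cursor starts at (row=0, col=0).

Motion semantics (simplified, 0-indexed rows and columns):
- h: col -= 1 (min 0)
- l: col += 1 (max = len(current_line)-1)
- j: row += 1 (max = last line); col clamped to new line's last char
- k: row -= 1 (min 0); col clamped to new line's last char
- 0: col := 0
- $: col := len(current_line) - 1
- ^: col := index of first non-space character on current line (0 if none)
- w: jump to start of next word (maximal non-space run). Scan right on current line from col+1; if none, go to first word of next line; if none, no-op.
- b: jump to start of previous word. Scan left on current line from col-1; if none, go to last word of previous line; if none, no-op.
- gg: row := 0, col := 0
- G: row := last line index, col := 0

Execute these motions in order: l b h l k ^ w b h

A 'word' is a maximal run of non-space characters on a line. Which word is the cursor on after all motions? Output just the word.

Answer: rock

Derivation:
After 1 (l): row=0 col=1 char='o'
After 2 (b): row=0 col=0 char='r'
After 3 (h): row=0 col=0 char='r'
After 4 (l): row=0 col=1 char='o'
After 5 (k): row=0 col=1 char='o'
After 6 (^): row=0 col=0 char='r'
After 7 (w): row=0 col=5 char='l'
After 8 (b): row=0 col=0 char='r'
After 9 (h): row=0 col=0 char='r'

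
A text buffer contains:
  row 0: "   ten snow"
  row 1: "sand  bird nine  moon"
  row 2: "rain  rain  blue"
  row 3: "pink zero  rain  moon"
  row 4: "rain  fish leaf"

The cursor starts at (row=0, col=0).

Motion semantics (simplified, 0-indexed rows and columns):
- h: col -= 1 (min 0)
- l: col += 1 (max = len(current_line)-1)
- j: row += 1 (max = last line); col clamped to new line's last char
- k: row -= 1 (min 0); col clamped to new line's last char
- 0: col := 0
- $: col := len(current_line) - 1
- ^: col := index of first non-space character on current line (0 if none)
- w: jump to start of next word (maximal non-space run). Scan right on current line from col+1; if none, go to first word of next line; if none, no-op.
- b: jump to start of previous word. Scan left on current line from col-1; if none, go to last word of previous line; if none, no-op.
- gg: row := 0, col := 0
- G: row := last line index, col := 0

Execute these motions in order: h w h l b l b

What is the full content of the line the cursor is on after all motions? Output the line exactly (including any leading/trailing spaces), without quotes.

After 1 (h): row=0 col=0 char='_'
After 2 (w): row=0 col=3 char='t'
After 3 (h): row=0 col=2 char='_'
After 4 (l): row=0 col=3 char='t'
After 5 (b): row=0 col=3 char='t'
After 6 (l): row=0 col=4 char='e'
After 7 (b): row=0 col=3 char='t'

Answer:    ten snow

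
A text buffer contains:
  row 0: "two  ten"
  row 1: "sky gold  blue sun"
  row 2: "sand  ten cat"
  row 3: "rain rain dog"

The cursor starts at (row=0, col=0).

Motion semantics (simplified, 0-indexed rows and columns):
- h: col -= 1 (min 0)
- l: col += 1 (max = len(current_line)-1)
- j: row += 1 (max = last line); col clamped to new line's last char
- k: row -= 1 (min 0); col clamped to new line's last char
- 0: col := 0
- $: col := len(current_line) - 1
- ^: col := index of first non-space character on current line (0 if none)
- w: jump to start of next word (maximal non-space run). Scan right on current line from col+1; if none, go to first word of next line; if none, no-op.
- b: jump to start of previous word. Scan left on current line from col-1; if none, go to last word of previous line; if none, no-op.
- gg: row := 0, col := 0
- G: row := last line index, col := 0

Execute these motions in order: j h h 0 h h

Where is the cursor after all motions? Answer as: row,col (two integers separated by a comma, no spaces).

After 1 (j): row=1 col=0 char='s'
After 2 (h): row=1 col=0 char='s'
After 3 (h): row=1 col=0 char='s'
After 4 (0): row=1 col=0 char='s'
After 5 (h): row=1 col=0 char='s'
After 6 (h): row=1 col=0 char='s'

Answer: 1,0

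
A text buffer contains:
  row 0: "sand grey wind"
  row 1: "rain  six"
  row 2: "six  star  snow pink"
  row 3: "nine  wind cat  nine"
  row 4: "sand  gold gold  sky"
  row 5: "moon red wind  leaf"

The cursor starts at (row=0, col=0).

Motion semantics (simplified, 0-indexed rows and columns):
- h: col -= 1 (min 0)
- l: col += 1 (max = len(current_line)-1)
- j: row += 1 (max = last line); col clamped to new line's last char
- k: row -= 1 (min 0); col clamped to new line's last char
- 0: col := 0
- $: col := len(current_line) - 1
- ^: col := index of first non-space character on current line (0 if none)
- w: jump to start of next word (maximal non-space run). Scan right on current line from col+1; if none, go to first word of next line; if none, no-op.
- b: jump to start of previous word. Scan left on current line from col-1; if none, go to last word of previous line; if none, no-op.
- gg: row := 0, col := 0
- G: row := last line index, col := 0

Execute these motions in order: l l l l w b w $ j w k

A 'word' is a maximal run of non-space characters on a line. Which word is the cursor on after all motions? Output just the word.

After 1 (l): row=0 col=1 char='a'
After 2 (l): row=0 col=2 char='n'
After 3 (l): row=0 col=3 char='d'
After 4 (l): row=0 col=4 char='_'
After 5 (w): row=0 col=5 char='g'
After 6 (b): row=0 col=0 char='s'
After 7 (w): row=0 col=5 char='g'
After 8 ($): row=0 col=13 char='d'
After 9 (j): row=1 col=8 char='x'
After 10 (w): row=2 col=0 char='s'
After 11 (k): row=1 col=0 char='r'

Answer: rain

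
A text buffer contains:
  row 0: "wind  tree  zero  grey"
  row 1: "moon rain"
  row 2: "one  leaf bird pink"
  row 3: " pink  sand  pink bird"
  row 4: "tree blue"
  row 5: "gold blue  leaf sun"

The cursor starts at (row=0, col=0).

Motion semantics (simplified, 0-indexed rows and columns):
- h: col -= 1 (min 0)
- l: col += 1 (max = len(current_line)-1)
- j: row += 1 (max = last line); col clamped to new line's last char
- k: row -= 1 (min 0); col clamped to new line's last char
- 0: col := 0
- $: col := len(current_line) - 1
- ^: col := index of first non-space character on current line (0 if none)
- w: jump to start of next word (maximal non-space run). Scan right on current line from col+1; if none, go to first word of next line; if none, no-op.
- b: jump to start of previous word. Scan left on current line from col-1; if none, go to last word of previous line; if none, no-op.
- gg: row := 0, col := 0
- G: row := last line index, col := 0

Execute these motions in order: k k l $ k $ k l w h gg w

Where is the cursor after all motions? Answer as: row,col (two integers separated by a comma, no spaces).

After 1 (k): row=0 col=0 char='w'
After 2 (k): row=0 col=0 char='w'
After 3 (l): row=0 col=1 char='i'
After 4 ($): row=0 col=21 char='y'
After 5 (k): row=0 col=21 char='y'
After 6 ($): row=0 col=21 char='y'
After 7 (k): row=0 col=21 char='y'
After 8 (l): row=0 col=21 char='y'
After 9 (w): row=1 col=0 char='m'
After 10 (h): row=1 col=0 char='m'
After 11 (gg): row=0 col=0 char='w'
After 12 (w): row=0 col=6 char='t'

Answer: 0,6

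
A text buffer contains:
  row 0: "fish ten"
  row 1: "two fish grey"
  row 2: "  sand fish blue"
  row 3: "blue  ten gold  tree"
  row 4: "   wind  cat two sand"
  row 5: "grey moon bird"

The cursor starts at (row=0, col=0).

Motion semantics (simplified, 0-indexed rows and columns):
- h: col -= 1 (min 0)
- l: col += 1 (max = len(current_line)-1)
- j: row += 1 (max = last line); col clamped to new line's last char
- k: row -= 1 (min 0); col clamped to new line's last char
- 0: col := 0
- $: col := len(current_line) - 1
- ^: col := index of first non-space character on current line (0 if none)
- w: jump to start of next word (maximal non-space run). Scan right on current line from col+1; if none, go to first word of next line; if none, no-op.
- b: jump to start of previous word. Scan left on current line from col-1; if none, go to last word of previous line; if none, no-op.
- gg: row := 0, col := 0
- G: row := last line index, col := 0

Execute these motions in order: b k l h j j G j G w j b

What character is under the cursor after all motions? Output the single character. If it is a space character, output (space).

Answer: g

Derivation:
After 1 (b): row=0 col=0 char='f'
After 2 (k): row=0 col=0 char='f'
After 3 (l): row=0 col=1 char='i'
After 4 (h): row=0 col=0 char='f'
After 5 (j): row=1 col=0 char='t'
After 6 (j): row=2 col=0 char='_'
After 7 (G): row=5 col=0 char='g'
After 8 (j): row=5 col=0 char='g'
After 9 (G): row=5 col=0 char='g'
After 10 (w): row=5 col=5 char='m'
After 11 (j): row=5 col=5 char='m'
After 12 (b): row=5 col=0 char='g'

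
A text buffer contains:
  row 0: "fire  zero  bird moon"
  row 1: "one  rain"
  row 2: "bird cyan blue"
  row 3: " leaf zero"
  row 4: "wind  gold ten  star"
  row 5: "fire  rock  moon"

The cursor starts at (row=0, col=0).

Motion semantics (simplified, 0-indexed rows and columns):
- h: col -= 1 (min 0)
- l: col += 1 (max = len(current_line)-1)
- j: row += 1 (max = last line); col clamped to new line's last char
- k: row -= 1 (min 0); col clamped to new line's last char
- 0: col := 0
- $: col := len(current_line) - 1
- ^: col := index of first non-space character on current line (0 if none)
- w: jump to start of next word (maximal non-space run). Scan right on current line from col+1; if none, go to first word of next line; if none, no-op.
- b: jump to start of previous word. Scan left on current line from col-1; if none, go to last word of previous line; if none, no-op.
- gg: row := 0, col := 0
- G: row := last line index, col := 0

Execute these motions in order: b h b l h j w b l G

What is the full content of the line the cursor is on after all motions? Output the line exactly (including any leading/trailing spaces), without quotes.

After 1 (b): row=0 col=0 char='f'
After 2 (h): row=0 col=0 char='f'
After 3 (b): row=0 col=0 char='f'
After 4 (l): row=0 col=1 char='i'
After 5 (h): row=0 col=0 char='f'
After 6 (j): row=1 col=0 char='o'
After 7 (w): row=1 col=5 char='r'
After 8 (b): row=1 col=0 char='o'
After 9 (l): row=1 col=1 char='n'
After 10 (G): row=5 col=0 char='f'

Answer: fire  rock  moon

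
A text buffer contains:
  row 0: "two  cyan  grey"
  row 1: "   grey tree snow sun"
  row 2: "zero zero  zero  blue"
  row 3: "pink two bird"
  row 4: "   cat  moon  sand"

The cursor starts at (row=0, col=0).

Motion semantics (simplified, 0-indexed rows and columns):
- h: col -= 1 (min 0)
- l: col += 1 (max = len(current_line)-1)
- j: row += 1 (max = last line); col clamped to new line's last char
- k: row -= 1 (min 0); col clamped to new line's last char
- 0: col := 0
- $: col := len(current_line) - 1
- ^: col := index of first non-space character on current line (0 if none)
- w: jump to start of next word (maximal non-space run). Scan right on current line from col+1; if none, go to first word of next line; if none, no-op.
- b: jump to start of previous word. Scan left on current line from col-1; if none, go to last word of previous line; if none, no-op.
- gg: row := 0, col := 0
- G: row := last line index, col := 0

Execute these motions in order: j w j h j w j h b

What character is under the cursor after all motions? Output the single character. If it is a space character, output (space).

After 1 (j): row=1 col=0 char='_'
After 2 (w): row=1 col=3 char='g'
After 3 (j): row=2 col=3 char='o'
After 4 (h): row=2 col=2 char='r'
After 5 (j): row=3 col=2 char='n'
After 6 (w): row=3 col=5 char='t'
After 7 (j): row=4 col=5 char='t'
After 8 (h): row=4 col=4 char='a'
After 9 (b): row=4 col=3 char='c'

Answer: c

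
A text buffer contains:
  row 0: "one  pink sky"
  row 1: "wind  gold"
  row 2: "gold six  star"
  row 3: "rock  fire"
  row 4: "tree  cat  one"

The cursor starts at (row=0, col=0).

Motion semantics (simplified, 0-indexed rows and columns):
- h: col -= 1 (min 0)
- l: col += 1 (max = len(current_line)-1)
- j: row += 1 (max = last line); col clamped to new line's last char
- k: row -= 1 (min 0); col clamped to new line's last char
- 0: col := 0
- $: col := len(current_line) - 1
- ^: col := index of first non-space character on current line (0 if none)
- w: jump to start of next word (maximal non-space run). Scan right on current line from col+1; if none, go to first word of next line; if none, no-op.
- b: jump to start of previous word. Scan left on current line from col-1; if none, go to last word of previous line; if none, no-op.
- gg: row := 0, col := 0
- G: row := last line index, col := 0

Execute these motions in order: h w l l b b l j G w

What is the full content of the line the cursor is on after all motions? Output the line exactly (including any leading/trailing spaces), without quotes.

Answer: tree  cat  one

Derivation:
After 1 (h): row=0 col=0 char='o'
After 2 (w): row=0 col=5 char='p'
After 3 (l): row=0 col=6 char='i'
After 4 (l): row=0 col=7 char='n'
After 5 (b): row=0 col=5 char='p'
After 6 (b): row=0 col=0 char='o'
After 7 (l): row=0 col=1 char='n'
After 8 (j): row=1 col=1 char='i'
After 9 (G): row=4 col=0 char='t'
After 10 (w): row=4 col=6 char='c'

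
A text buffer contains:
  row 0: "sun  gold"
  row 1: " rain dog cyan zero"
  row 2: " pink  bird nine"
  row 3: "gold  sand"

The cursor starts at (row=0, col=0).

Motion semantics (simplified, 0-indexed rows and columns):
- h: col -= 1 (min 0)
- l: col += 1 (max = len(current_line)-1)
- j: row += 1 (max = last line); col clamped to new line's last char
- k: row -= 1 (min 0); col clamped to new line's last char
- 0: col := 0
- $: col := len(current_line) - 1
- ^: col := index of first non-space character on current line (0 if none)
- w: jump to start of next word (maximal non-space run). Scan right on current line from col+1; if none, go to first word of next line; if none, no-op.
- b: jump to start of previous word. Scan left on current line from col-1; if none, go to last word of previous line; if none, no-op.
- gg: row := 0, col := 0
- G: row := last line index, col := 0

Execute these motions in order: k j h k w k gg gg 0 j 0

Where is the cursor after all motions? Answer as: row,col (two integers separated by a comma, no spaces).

After 1 (k): row=0 col=0 char='s'
After 2 (j): row=1 col=0 char='_'
After 3 (h): row=1 col=0 char='_'
After 4 (k): row=0 col=0 char='s'
After 5 (w): row=0 col=5 char='g'
After 6 (k): row=0 col=5 char='g'
After 7 (gg): row=0 col=0 char='s'
After 8 (gg): row=0 col=0 char='s'
After 9 (0): row=0 col=0 char='s'
After 10 (j): row=1 col=0 char='_'
After 11 (0): row=1 col=0 char='_'

Answer: 1,0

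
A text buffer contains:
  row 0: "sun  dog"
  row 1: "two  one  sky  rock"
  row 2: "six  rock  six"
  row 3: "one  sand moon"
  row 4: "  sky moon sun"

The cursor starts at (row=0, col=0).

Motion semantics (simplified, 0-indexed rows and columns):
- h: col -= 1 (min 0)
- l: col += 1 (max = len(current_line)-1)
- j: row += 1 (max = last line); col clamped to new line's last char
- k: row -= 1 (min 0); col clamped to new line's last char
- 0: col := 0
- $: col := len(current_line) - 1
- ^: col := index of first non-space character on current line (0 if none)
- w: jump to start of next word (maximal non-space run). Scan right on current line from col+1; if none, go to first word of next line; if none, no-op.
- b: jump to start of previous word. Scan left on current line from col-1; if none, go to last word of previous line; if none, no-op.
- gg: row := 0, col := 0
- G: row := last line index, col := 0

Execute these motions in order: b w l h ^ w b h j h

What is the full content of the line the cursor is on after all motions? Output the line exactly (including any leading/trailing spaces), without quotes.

Answer: two  one  sky  rock

Derivation:
After 1 (b): row=0 col=0 char='s'
After 2 (w): row=0 col=5 char='d'
After 3 (l): row=0 col=6 char='o'
After 4 (h): row=0 col=5 char='d'
After 5 (^): row=0 col=0 char='s'
After 6 (w): row=0 col=5 char='d'
After 7 (b): row=0 col=0 char='s'
After 8 (h): row=0 col=0 char='s'
After 9 (j): row=1 col=0 char='t'
After 10 (h): row=1 col=0 char='t'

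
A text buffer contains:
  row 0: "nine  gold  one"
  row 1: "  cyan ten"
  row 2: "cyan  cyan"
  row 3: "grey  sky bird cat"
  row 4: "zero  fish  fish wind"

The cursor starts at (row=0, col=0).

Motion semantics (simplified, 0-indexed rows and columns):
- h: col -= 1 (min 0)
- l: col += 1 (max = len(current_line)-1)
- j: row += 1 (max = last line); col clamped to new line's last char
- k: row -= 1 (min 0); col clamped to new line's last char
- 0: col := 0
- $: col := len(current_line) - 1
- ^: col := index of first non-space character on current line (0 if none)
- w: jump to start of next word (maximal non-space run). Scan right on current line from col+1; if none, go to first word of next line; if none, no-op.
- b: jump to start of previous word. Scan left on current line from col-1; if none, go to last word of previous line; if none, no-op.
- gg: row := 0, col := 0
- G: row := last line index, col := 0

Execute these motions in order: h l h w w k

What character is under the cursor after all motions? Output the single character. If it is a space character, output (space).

After 1 (h): row=0 col=0 char='n'
After 2 (l): row=0 col=1 char='i'
After 3 (h): row=0 col=0 char='n'
After 4 (w): row=0 col=6 char='g'
After 5 (w): row=0 col=12 char='o'
After 6 (k): row=0 col=12 char='o'

Answer: o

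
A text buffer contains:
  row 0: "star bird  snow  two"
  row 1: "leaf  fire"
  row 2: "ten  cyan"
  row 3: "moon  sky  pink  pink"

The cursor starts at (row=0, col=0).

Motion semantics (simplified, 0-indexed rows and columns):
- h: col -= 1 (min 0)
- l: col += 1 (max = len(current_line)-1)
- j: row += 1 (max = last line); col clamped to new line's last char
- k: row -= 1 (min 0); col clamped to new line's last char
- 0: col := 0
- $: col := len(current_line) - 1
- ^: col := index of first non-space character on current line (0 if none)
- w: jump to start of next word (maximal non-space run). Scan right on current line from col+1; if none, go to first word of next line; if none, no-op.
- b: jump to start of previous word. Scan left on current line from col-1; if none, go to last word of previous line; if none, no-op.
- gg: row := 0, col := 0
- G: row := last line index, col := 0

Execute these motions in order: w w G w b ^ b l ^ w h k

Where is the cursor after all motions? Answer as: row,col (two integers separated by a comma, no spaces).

After 1 (w): row=0 col=5 char='b'
After 2 (w): row=0 col=11 char='s'
After 3 (G): row=3 col=0 char='m'
After 4 (w): row=3 col=6 char='s'
After 5 (b): row=3 col=0 char='m'
After 6 (^): row=3 col=0 char='m'
After 7 (b): row=2 col=5 char='c'
After 8 (l): row=2 col=6 char='y'
After 9 (^): row=2 col=0 char='t'
After 10 (w): row=2 col=5 char='c'
After 11 (h): row=2 col=4 char='_'
After 12 (k): row=1 col=4 char='_'

Answer: 1,4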